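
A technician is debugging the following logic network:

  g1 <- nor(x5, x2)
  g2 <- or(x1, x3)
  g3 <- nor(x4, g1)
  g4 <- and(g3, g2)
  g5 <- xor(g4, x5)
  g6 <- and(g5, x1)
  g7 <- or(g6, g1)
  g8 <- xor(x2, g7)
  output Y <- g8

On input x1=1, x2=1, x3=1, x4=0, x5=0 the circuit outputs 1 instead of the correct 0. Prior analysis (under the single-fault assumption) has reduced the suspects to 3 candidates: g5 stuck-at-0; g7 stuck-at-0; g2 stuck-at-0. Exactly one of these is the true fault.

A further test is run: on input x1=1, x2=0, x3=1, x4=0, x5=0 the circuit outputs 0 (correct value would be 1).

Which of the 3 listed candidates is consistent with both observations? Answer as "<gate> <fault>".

g7 stuck-at-0

Evaluate each candidate on input x1=1, x2=0, x3=1, x4=0, x5=0:
  g5 stuck-at-0: g1=1, g2=1, g3=0, g4=0, g5=0 [stuck-at-0], g6=0, g7=1, g8=1 → 1 — eliminated
  g7 stuck-at-0: g1=1, g2=1, g3=0, g4=0, g5=0, g6=0, g7=0 [stuck-at-0], g8=0 → 0 — matches
  g2 stuck-at-0: g1=1, g2=0 [stuck-at-0], g3=0, g4=0, g5=0, g6=0, g7=1, g8=1 → 1 — eliminated
Only g7 stuck-at-0 reproduces the observed 0.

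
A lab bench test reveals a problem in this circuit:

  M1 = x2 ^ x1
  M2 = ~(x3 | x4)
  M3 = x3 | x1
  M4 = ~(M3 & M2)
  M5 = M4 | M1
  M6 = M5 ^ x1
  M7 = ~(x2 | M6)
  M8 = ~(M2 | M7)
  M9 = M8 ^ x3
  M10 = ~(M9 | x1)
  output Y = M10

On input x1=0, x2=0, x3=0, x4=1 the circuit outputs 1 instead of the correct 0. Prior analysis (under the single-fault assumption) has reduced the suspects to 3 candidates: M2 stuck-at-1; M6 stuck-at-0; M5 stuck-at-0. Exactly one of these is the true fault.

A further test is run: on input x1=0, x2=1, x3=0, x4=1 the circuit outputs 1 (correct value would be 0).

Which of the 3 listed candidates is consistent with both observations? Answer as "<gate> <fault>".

M2 stuck-at-1

Evaluate each candidate on input x1=0, x2=1, x3=0, x4=1:
  M2 stuck-at-1: M1=1, M2=1 [stuck-at-1], M3=0, M4=1, M5=1, M6=1, M7=0, M8=0, M9=0, M10=1 → 1 — matches
  M6 stuck-at-0: M1=1, M2=0, M3=0, M4=1, M5=1, M6=0 [stuck-at-0], M7=0, M8=1, M9=1, M10=0 → 0 — eliminated
  M5 stuck-at-0: M1=1, M2=0, M3=0, M4=1, M5=0 [stuck-at-0], M6=0, M7=0, M8=1, M9=1, M10=0 → 0 — eliminated
Only M2 stuck-at-1 reproduces the observed 1.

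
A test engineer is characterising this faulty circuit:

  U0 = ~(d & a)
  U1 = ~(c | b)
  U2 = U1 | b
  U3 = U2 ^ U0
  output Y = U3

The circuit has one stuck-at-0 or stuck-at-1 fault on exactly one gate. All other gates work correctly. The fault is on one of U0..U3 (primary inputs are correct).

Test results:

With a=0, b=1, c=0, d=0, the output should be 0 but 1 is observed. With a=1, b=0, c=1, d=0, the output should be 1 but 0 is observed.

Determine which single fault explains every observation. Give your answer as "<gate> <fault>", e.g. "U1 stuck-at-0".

U0 stuck-at-0

Fault-free values for test 1 (a=0, b=1, c=0, d=0): U0=1, U1=0, U2=1, U3=0, giving Y=0. Observed 1.
Test 1: faults giving observed 1 are {U0 stuck-at-0, U2 stuck-at-0, U3 stuck-at-1}.
Test 2 (a=1, b=0, c=1, d=0): fault-free U0=1, U1=0, U2=0, U3=1 → 1; observed 0. Eliminates U2 stuck-at-0, U3 stuck-at-1.
Only U0 stuck-at-0 is consistent with every test.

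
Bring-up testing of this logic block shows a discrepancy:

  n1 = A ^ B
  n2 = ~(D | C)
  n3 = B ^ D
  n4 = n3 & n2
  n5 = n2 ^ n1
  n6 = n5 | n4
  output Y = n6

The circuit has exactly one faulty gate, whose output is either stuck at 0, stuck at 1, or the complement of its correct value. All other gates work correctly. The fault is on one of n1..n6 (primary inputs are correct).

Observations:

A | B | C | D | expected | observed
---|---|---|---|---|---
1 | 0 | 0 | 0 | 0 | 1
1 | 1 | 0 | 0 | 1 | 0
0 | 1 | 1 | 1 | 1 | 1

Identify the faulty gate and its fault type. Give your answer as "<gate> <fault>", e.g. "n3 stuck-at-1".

n2 stuck-at-0

Fault-free values for test 1 (A=1, B=0, C=0, D=0): n1=1, n2=1, n3=0, n4=0, n5=0, n6=0, giving Y=0. Observed 1.
Test 1: faults giving observed 1 are {n1 stuck-at-0, n1 inverted output, n2 stuck-at-0, n2 inverted output, n3 stuck-at-1, n3 inverted output, n4 stuck-at-1, n4 inverted output, n5 stuck-at-1, n5 inverted output, n6 stuck-at-1, n6 inverted output}.
Test 2 (A=1, B=1, C=0, D=0): fault-free n1=0, n2=1, n3=1, n4=1, n5=1, n6=1 → 1; observed 0. Eliminates n1 stuck-at-0, n1 inverted output, n3 stuck-at-1, n3 inverted output, n4 stuck-at-1, n4 inverted output, n5 stuck-at-1, n5 inverted output, n6 stuck-at-1.
Test 3 (A=0, B=1, C=1, D=1): fault-free n1=1, n2=0, n3=0, n4=0, n5=1, n6=1 → 1; observed 1. Eliminates n2 inverted output, n6 inverted output.
Only n2 stuck-at-0 is consistent with every test.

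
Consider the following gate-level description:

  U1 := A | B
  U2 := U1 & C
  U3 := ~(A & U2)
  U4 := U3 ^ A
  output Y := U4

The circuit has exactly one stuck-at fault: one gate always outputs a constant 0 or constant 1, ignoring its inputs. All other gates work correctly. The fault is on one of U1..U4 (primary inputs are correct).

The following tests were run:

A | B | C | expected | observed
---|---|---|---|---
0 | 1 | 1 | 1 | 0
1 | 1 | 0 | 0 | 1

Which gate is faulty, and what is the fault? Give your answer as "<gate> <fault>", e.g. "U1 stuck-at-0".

U3 stuck-at-0

Fault-free values for test 1 (A=0, B=1, C=1): U1=1, U2=1, U3=1, U4=1, giving Y=1. Observed 0.
Test 1: faults giving observed 0 are {U3 stuck-at-0, U4 stuck-at-0}.
Test 2 (A=1, B=1, C=0): fault-free U1=1, U2=0, U3=1, U4=0 → 0; observed 1. Eliminates U4 stuck-at-0.
Only U3 stuck-at-0 is consistent with every test.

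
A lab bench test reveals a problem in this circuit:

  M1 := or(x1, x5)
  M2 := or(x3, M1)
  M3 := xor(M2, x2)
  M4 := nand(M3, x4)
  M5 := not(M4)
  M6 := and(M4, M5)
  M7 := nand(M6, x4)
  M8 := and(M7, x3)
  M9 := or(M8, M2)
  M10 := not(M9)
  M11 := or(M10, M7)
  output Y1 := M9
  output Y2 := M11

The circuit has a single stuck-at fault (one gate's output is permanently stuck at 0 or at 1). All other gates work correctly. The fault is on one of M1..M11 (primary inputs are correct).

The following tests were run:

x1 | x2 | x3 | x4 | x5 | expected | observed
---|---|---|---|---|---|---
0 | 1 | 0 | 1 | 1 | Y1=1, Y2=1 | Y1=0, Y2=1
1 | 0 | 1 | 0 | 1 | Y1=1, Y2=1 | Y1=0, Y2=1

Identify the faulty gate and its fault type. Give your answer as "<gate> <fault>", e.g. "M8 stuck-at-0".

M9 stuck-at-0

Fault-free values for test 1 (x1=0, x2=1, x3=0, x4=1, x5=1): M1=1, M2=1, M3=0, M4=1, M5=0, M6=0, M7=1, M8=0, M9=1, M10=0, M11=1, giving Y1=1, Y2=1. Observed Y1=0, Y2=1.
Test 1: faults giving observed Y1=0, Y2=1 are {M1 stuck-at-0, M2 stuck-at-0, M9 stuck-at-0}.
Test 2 (x1=1, x2=0, x3=1, x4=0, x5=1): fault-free M1=1, M2=1, M3=1, M4=1, M5=0, M6=0, M7=1, M8=1, M9=1, M10=0, M11=1 → Y1=1, Y2=1; observed Y1=0, Y2=1. Eliminates M1 stuck-at-0, M2 stuck-at-0.
Only M9 stuck-at-0 is consistent with every test.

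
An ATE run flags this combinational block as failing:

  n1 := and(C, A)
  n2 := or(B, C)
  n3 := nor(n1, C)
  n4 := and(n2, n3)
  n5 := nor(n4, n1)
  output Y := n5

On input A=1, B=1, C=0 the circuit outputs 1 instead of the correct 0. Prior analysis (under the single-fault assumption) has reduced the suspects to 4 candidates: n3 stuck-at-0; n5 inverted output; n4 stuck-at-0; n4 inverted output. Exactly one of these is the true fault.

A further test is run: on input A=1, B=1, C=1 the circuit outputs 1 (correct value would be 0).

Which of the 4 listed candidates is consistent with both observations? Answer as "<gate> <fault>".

Evaluate each candidate on input A=1, B=1, C=1:
  n3 stuck-at-0: n1=1, n2=1, n3=0 [stuck-at-0], n4=0, n5=0 → 0 — eliminated
  n5 inverted output: n1=1, n2=1, n3=0, n4=0, n5=1 [inverted output] → 1 — matches
  n4 stuck-at-0: n1=1, n2=1, n3=0, n4=0 [stuck-at-0], n5=0 → 0 — eliminated
  n4 inverted output: n1=1, n2=1, n3=0, n4=1 [inverted output], n5=0 → 0 — eliminated
Only n5 inverted output reproduces the observed 1.

n5 inverted output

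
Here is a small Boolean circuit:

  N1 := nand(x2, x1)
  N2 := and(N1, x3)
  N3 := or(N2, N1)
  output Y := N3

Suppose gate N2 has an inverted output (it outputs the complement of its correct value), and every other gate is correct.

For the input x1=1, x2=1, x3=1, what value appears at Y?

1

Propagate with N2 forced: N1=0, N2=1 [inverted output], N3=1.
So Y = 1. (Without the fault it would be 0.)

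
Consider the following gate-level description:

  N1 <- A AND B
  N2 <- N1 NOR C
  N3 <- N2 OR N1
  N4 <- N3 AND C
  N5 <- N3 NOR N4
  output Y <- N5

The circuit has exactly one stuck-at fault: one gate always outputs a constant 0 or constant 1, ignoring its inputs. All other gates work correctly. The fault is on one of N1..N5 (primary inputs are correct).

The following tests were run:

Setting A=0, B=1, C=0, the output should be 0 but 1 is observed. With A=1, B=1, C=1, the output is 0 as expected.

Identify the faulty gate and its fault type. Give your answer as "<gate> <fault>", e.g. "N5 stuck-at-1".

Fault-free values for test 1 (A=0, B=1, C=0): N1=0, N2=1, N3=1, N4=0, N5=0, giving Y=0. Observed 1.
Test 1: faults giving observed 1 are {N2 stuck-at-0, N3 stuck-at-0, N5 stuck-at-1}.
Test 2 (A=1, B=1, C=1): fault-free N1=1, N2=0, N3=1, N4=1, N5=0 → 0; observed 0. Eliminates N3 stuck-at-0, N5 stuck-at-1.
Only N2 stuck-at-0 is consistent with every test.

N2 stuck-at-0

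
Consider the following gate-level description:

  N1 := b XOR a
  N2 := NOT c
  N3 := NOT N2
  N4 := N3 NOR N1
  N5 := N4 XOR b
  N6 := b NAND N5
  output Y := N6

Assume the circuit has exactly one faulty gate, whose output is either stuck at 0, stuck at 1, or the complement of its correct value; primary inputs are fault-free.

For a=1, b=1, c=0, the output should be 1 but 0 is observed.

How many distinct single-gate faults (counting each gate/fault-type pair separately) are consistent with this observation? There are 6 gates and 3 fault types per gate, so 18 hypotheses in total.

Fault-free: N1=0, N2=1, N3=0, N4=1, N5=0, N6=1 → 1. Observed 0.
  N1: stuck-at-1, inverted output ✓; others ✗
  N2: stuck-at-0, inverted output ✓; others ✗
  N3: stuck-at-1, inverted output ✓; others ✗
  N4: stuck-at-0, inverted output ✓; others ✗
  N5: stuck-at-1, inverted output ✓; others ✗
  N6: stuck-at-0, inverted output ✓; others ✗
Consistent faults: {N1 stuck-at-1, N1 inverted output, N2 stuck-at-0, N2 inverted output, N3 stuck-at-1, N3 inverted output, N4 stuck-at-0, N4 inverted output, N5 stuck-at-1, N5 inverted output, N6 stuck-at-0, N6 inverted output} — 12 in all.

12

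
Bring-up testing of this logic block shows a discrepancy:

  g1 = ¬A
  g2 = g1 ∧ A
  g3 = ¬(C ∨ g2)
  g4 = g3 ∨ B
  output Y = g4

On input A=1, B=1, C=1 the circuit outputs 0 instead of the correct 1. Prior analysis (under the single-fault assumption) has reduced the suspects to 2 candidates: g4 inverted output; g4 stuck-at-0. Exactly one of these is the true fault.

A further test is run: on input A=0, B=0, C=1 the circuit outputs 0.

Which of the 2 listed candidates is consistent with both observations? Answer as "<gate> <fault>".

Evaluate each candidate on input A=0, B=0, C=1:
  g4 inverted output: g1=1, g2=0, g3=0, g4=1 [inverted output] → 1 — eliminated
  g4 stuck-at-0: g1=1, g2=0, g3=0, g4=0 [stuck-at-0] → 0 — matches
Only g4 stuck-at-0 reproduces the observed 0.

g4 stuck-at-0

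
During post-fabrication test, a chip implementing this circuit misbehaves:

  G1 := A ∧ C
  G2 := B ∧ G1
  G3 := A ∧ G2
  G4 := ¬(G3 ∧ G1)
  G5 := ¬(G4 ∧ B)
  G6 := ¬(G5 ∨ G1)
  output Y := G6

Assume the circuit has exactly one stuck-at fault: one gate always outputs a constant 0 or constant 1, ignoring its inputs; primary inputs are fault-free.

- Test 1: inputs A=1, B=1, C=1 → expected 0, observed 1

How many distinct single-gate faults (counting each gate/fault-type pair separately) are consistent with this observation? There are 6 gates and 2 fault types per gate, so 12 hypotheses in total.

2

Fault-free: G1=1, G2=1, G3=1, G4=0, G5=1, G6=0 → 0. Observed 1.
  G1 stuck-at-0: output 1 ✓
  G1 stuck-at-1: output 0 ✗
  G2 stuck-at-0: output 0 ✗
  G2 stuck-at-1: output 0 ✗
  G3 stuck-at-0: output 0 ✗
  G3 stuck-at-1: output 0 ✗
  G4 stuck-at-0: output 0 ✗
  G4 stuck-at-1: output 0 ✗
  G5 stuck-at-0: output 0 ✗
  G5 stuck-at-1: output 0 ✗
  G6 stuck-at-0: output 0 ✗
  G6 stuck-at-1: output 1 ✓
Consistent faults: {G1 stuck-at-0, G6 stuck-at-1} — 2 in all.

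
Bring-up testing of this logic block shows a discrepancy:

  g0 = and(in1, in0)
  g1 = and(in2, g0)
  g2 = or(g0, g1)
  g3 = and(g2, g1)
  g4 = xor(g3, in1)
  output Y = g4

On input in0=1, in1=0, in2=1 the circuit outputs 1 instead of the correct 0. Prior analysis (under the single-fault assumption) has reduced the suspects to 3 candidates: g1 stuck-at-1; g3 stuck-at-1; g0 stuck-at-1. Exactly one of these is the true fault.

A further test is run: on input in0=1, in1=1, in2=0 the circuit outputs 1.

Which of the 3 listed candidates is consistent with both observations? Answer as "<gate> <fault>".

g0 stuck-at-1

Evaluate each candidate on input in0=1, in1=1, in2=0:
  g1 stuck-at-1: g0=1, g1=1 [stuck-at-1], g2=1, g3=1, g4=0 → 0 — eliminated
  g3 stuck-at-1: g0=1, g1=0, g2=1, g3=1 [stuck-at-1], g4=0 → 0 — eliminated
  g0 stuck-at-1: g0=1 [stuck-at-1], g1=0, g2=1, g3=0, g4=1 → 1 — matches
Only g0 stuck-at-1 reproduces the observed 1.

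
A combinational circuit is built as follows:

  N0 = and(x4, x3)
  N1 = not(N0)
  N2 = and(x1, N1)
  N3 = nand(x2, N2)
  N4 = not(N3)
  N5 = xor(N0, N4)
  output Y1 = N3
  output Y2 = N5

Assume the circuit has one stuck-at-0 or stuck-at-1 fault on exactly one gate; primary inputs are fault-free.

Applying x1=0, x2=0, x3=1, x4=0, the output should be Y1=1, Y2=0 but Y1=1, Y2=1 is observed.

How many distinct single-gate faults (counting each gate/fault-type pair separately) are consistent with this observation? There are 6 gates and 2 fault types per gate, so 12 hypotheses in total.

3

Fault-free: N0=0, N1=1, N2=0, N3=1, N4=0, N5=0 → Y1=1, Y2=0. Observed Y1=1, Y2=1.
  N0 stuck-at-0: output Y1=1, Y2=0 ✗
  N0 stuck-at-1: output Y1=1, Y2=1 ✓
  N1 stuck-at-0: output Y1=1, Y2=0 ✗
  N1 stuck-at-1: output Y1=1, Y2=0 ✗
  N2 stuck-at-0: output Y1=1, Y2=0 ✗
  N2 stuck-at-1: output Y1=1, Y2=0 ✗
  N3 stuck-at-0: output Y1=0, Y2=1 ✗
  N3 stuck-at-1: output Y1=1, Y2=0 ✗
  N4 stuck-at-0: output Y1=1, Y2=0 ✗
  N4 stuck-at-1: output Y1=1, Y2=1 ✓
  N5 stuck-at-0: output Y1=1, Y2=0 ✗
  N5 stuck-at-1: output Y1=1, Y2=1 ✓
Consistent faults: {N0 stuck-at-1, N4 stuck-at-1, N5 stuck-at-1} — 3 in all.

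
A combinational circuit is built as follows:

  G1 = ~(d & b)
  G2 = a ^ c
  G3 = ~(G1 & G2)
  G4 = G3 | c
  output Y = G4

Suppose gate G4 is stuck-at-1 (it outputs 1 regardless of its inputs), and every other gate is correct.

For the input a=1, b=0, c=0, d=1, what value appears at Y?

Propagate with G4 forced: G1=1, G2=1, G3=0, G4=1 [stuck-at-1].
So Y = 1. (Without the fault it would be 0.)

1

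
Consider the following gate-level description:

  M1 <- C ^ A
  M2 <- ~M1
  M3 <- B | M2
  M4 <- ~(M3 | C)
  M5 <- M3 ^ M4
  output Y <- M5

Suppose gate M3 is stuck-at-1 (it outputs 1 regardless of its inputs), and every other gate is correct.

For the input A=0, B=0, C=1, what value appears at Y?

1

Propagate with M3 forced: M1=1, M2=0, M3=1 [stuck-at-1], M4=0, M5=1.
So Y = 1. (Without the fault it would be 0.)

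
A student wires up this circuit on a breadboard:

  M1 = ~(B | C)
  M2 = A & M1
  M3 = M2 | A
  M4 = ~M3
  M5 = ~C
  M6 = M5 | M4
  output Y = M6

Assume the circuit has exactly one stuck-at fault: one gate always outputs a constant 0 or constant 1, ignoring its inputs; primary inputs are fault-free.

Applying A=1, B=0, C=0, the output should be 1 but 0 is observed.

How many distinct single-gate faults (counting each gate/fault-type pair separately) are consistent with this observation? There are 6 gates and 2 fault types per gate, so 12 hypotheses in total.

Fault-free: M1=1, M2=1, M3=1, M4=0, M5=1, M6=1 → 1. Observed 0.
  M1 stuck-at-0: output 1 ✗
  M1 stuck-at-1: output 1 ✗
  M2 stuck-at-0: output 1 ✗
  M2 stuck-at-1: output 1 ✗
  M3 stuck-at-0: output 1 ✗
  M3 stuck-at-1: output 1 ✗
  M4 stuck-at-0: output 1 ✗
  M4 stuck-at-1: output 1 ✗
  M5 stuck-at-0: output 0 ✓
  M5 stuck-at-1: output 1 ✗
  M6 stuck-at-0: output 0 ✓
  M6 stuck-at-1: output 1 ✗
Consistent faults: {M5 stuck-at-0, M6 stuck-at-0} — 2 in all.

2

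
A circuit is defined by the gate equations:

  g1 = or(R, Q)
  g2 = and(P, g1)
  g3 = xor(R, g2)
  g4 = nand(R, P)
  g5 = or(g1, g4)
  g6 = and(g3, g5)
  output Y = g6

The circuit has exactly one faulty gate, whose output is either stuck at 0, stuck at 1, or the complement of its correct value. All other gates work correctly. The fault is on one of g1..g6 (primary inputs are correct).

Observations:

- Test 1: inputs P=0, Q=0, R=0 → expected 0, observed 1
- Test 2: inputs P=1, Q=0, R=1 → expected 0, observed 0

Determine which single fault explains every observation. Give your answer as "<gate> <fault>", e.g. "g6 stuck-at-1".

g2 stuck-at-1

Fault-free values for test 1 (P=0, Q=0, R=0): g1=0, g2=0, g3=0, g4=1, g5=1, g6=0, giving Y=0. Observed 1.
Test 1: faults giving observed 1 are {g2 stuck-at-1, g2 inverted output, g3 stuck-at-1, g3 inverted output, g6 stuck-at-1, g6 inverted output}.
Test 2 (P=1, Q=0, R=1): fault-free g1=1, g2=1, g3=0, g4=0, g5=1, g6=0 → 0; observed 0. Eliminates g2 inverted output, g3 stuck-at-1, g3 inverted output, g6 stuck-at-1, g6 inverted output.
Only g2 stuck-at-1 is consistent with every test.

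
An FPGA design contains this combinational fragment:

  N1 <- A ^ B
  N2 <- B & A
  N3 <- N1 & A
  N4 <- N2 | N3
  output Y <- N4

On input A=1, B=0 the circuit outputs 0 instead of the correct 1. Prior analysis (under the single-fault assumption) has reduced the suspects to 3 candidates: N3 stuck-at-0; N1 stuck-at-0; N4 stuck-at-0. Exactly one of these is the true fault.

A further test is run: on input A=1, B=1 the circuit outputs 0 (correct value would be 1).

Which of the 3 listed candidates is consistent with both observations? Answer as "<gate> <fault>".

Evaluate each candidate on input A=1, B=1:
  N3 stuck-at-0: N1=0, N2=1, N3=0 [stuck-at-0], N4=1 → 1 — eliminated
  N1 stuck-at-0: N1=0 [stuck-at-0], N2=1, N3=0, N4=1 → 1 — eliminated
  N4 stuck-at-0: N1=0, N2=1, N3=0, N4=0 [stuck-at-0] → 0 — matches
Only N4 stuck-at-0 reproduces the observed 0.

N4 stuck-at-0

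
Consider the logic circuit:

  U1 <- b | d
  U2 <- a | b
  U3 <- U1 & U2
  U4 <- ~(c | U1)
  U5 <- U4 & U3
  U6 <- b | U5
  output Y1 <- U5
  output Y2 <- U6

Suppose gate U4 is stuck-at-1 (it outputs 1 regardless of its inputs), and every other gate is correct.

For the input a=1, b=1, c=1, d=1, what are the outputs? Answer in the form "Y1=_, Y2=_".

Propagate with U4 forced: U1=1, U2=1, U3=1, U4=1 [stuck-at-1], U5=1, U6=1.
So the outputs are Y1=1, Y2=1. (Without the fault they would be Y1=0, Y2=1.)

Y1=1, Y2=1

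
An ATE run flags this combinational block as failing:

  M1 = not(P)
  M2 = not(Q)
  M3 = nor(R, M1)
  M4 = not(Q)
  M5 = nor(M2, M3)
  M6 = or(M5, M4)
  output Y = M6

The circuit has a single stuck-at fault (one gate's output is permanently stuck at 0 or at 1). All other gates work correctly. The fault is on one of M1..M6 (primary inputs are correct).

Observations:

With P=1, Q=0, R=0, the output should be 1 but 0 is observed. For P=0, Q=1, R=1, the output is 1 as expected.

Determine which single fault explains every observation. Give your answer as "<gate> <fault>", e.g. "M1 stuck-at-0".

M4 stuck-at-0

Fault-free values for test 1 (P=1, Q=0, R=0): M1=0, M2=1, M3=1, M4=1, M5=0, M6=1, giving Y=1. Observed 0.
Test 1: faults giving observed 0 are {M4 stuck-at-0, M6 stuck-at-0}.
Test 2 (P=0, Q=1, R=1): fault-free M1=1, M2=0, M3=0, M4=0, M5=1, M6=1 → 1; observed 1. Eliminates M6 stuck-at-0.
Only M4 stuck-at-0 is consistent with every test.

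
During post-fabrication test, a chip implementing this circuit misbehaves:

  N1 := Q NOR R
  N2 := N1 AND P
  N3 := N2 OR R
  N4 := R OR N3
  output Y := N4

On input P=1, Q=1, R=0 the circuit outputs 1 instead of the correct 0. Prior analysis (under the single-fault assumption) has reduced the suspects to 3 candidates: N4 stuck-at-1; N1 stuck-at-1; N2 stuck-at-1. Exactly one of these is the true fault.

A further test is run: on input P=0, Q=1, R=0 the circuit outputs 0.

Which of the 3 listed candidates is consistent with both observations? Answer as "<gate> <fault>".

N1 stuck-at-1

Evaluate each candidate on input P=0, Q=1, R=0:
  N4 stuck-at-1: N1=0, N2=0, N3=0, N4=1 [stuck-at-1] → 1 — eliminated
  N1 stuck-at-1: N1=1 [stuck-at-1], N2=0, N3=0, N4=0 → 0 — matches
  N2 stuck-at-1: N1=0, N2=1 [stuck-at-1], N3=1, N4=1 → 1 — eliminated
Only N1 stuck-at-1 reproduces the observed 0.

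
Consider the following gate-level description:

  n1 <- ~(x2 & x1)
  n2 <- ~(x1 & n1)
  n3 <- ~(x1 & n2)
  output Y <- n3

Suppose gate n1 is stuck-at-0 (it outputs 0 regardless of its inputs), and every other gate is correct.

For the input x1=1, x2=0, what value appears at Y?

Propagate with n1 forced: n1=0 [stuck-at-0], n2=1, n3=0.
So Y = 0. (Without the fault it would be 1.)

0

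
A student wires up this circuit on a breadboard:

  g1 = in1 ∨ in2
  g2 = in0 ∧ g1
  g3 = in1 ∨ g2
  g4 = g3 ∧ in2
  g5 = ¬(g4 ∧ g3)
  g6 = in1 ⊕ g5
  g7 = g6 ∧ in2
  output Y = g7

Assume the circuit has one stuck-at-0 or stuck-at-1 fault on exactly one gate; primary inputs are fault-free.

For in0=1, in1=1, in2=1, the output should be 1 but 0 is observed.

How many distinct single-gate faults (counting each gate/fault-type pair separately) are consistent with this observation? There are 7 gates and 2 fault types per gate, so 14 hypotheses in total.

5

Fault-free: g1=1, g2=1, g3=1, g4=1, g5=0, g6=1, g7=1 → 1. Observed 0.
  g1 stuck-at-0: output 1 ✗
  g1 stuck-at-1: output 1 ✗
  g2 stuck-at-0: output 1 ✗
  g2 stuck-at-1: output 1 ✗
  g3 stuck-at-0: output 0 ✓
  g3 stuck-at-1: output 1 ✗
  g4 stuck-at-0: output 0 ✓
  g4 stuck-at-1: output 1 ✗
  g5 stuck-at-0: output 1 ✗
  g5 stuck-at-1: output 0 ✓
  g6 stuck-at-0: output 0 ✓
  g6 stuck-at-1: output 1 ✗
  g7 stuck-at-0: output 0 ✓
  g7 stuck-at-1: output 1 ✗
Consistent faults: {g3 stuck-at-0, g4 stuck-at-0, g5 stuck-at-1, g6 stuck-at-0, g7 stuck-at-0} — 5 in all.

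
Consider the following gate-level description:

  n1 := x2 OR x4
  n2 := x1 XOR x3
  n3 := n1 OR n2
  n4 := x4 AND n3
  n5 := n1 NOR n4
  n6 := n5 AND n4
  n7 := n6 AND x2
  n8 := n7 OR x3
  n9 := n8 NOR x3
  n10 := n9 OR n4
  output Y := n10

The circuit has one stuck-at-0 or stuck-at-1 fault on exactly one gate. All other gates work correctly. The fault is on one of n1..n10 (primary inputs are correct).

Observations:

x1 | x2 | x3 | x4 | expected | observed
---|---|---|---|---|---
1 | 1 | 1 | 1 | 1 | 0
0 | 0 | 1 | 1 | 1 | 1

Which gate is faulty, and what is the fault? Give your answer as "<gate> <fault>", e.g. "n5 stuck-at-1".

n1 stuck-at-0

Fault-free values for test 1 (x1=1, x2=1, x3=1, x4=1): n1=1, n2=0, n3=1, n4=1, n5=0, n6=0, n7=0, n8=1, n9=0, n10=1, giving Y=1. Observed 0.
Test 1: faults giving observed 0 are {n1 stuck-at-0, n3 stuck-at-0, n4 stuck-at-0, n10 stuck-at-0}.
Test 2 (x1=0, x2=0, x3=1, x4=1): fault-free n1=1, n2=1, n3=1, n4=1, n5=0, n6=0, n7=0, n8=1, n9=0, n10=1 → 1; observed 1. Eliminates n3 stuck-at-0, n4 stuck-at-0, n10 stuck-at-0.
Only n1 stuck-at-0 is consistent with every test.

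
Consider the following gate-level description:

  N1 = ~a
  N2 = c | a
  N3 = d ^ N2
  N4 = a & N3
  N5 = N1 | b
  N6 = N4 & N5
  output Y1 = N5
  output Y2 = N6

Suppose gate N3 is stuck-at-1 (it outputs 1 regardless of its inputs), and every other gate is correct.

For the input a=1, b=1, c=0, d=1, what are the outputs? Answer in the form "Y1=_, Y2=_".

Y1=1, Y2=1

Propagate with N3 forced: N1=0, N2=1, N3=1 [stuck-at-1], N4=1, N5=1, N6=1.
So the outputs are Y1=1, Y2=1. (Without the fault they would be Y1=1, Y2=0.)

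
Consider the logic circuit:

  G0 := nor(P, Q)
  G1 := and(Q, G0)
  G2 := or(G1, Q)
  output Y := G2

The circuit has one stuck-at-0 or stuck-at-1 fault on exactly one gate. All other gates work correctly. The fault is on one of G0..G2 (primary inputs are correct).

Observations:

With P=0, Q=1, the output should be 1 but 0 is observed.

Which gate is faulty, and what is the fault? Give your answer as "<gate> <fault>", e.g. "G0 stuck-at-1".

Fault-free values for test 1 (P=0, Q=1): G0=0, G1=0, G2=1, giving Y=1. Observed 0.
Test 1: faults giving observed 0 are {G2 stuck-at-0}.
Only G2 stuck-at-0 is consistent with every test.

G2 stuck-at-0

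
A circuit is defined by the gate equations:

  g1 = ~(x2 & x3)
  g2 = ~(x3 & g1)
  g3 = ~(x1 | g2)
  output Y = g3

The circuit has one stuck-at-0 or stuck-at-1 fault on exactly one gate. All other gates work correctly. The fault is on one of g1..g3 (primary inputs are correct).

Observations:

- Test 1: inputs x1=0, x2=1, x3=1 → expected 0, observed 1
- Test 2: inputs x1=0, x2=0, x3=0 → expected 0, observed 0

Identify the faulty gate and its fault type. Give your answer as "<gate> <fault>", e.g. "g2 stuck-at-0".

Fault-free values for test 1 (x1=0, x2=1, x3=1): g1=0, g2=1, g3=0, giving Y=0. Observed 1.
Test 1: faults giving observed 1 are {g1 stuck-at-1, g2 stuck-at-0, g3 stuck-at-1}.
Test 2 (x1=0, x2=0, x3=0): fault-free g1=1, g2=1, g3=0 → 0; observed 0. Eliminates g2 stuck-at-0, g3 stuck-at-1.
Only g1 stuck-at-1 is consistent with every test.

g1 stuck-at-1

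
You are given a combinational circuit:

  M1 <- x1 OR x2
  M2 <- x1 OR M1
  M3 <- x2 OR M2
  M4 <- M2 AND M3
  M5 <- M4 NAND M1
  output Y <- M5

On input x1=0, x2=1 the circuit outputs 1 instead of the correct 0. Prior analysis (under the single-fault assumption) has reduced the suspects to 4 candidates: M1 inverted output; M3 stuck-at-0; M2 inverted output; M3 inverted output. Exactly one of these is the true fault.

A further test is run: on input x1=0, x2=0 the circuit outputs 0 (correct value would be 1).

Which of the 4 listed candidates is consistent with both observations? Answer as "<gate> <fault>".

M1 inverted output

Evaluate each candidate on input x1=0, x2=0:
  M1 inverted output: M1=1 [inverted output], M2=1, M3=1, M4=1, M5=0 → 0 — matches
  M3 stuck-at-0: M1=0, M2=0, M3=0 [stuck-at-0], M4=0, M5=1 → 1 — eliminated
  M2 inverted output: M1=0, M2=1 [inverted output], M3=1, M4=1, M5=1 → 1 — eliminated
  M3 inverted output: M1=0, M2=0, M3=1 [inverted output], M4=0, M5=1 → 1 — eliminated
Only M1 inverted output reproduces the observed 0.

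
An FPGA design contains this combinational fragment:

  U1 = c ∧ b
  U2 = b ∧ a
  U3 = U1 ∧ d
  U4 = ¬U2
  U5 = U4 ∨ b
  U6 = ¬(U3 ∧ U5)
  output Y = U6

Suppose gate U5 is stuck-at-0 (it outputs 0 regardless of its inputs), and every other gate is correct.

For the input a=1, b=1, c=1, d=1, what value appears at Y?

Propagate with U5 forced: U1=1, U2=1, U3=1, U4=0, U5=0 [stuck-at-0], U6=1.
So Y = 1. (Without the fault it would be 0.)

1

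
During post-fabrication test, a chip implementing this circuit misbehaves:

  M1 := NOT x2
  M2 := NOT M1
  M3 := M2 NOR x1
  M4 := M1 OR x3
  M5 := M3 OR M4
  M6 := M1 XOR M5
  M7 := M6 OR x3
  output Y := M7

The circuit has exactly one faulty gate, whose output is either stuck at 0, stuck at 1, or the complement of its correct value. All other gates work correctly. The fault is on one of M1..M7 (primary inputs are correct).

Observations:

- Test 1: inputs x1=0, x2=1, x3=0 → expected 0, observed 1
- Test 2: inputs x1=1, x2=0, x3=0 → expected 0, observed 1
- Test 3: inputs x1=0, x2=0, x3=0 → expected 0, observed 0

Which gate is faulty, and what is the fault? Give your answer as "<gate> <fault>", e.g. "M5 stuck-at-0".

Fault-free values for test 1 (x1=0, x2=1, x3=0): M1=0, M2=1, M3=0, M4=0, M5=0, M6=0, M7=0, giving Y=0. Observed 1.
Test 1: faults giving observed 1 are {M2 stuck-at-0, M2 inverted output, M3 stuck-at-1, M3 inverted output, M4 stuck-at-1, M4 inverted output, M5 stuck-at-1, M5 inverted output, M6 stuck-at-1, M6 inverted output, M7 stuck-at-1, M7 inverted output}.
Test 2 (x1=1, x2=0, x3=0): fault-free M1=1, M2=0, M3=0, M4=1, M5=1, M6=0, M7=0 → 0; observed 1. Eliminates M2 stuck-at-0, M2 inverted output, M3 stuck-at-1, M3 inverted output, M4 stuck-at-1, M5 stuck-at-1.
Test 3 (x1=0, x2=0, x3=0): fault-free M1=1, M2=0, M3=1, M4=1, M5=1, M6=0, M7=0 → 0; observed 0. Eliminates M5 inverted output, M6 stuck-at-1, M6 inverted output, M7 stuck-at-1, M7 inverted output.
Only M4 inverted output is consistent with every test.

M4 inverted output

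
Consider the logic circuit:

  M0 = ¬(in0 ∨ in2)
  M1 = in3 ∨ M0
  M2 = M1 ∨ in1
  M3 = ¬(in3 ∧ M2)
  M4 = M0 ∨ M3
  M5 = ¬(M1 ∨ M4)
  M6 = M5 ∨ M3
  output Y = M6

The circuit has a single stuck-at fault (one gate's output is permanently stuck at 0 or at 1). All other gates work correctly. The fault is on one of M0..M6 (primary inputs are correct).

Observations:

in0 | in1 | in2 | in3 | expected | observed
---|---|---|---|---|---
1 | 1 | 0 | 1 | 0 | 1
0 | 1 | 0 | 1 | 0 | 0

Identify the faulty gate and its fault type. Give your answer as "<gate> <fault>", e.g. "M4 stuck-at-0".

Fault-free values for test 1 (in0=1, in1=1, in2=0, in3=1): M0=0, M1=1, M2=1, M3=0, M4=0, M5=0, M6=0, giving Y=0. Observed 1.
Test 1: faults giving observed 1 are {M1 stuck-at-0, M2 stuck-at-0, M3 stuck-at-1, M5 stuck-at-1, M6 stuck-at-1}.
Test 2 (in0=0, in1=1, in2=0, in3=1): fault-free M0=1, M1=1, M2=1, M3=0, M4=1, M5=0, M6=0 → 0; observed 0. Eliminates M2 stuck-at-0, M3 stuck-at-1, M5 stuck-at-1, M6 stuck-at-1.
Only M1 stuck-at-0 is consistent with every test.

M1 stuck-at-0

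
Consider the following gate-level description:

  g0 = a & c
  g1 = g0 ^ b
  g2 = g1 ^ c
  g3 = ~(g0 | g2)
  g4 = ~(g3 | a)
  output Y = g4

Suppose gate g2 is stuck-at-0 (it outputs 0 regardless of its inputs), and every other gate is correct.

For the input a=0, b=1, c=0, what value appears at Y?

Propagate with g2 forced: g0=0, g1=1, g2=0 [stuck-at-0], g3=1, g4=0.
So Y = 0. (Without the fault it would be 1.)

0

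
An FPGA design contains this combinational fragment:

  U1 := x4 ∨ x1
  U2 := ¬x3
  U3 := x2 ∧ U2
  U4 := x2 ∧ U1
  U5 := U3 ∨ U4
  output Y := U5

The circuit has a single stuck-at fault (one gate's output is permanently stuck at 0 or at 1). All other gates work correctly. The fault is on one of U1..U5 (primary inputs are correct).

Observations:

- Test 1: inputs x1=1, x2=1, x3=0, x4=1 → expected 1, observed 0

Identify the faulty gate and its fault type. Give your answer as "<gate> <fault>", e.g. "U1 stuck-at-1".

U5 stuck-at-0

Fault-free values for test 1 (x1=1, x2=1, x3=0, x4=1): U1=1, U2=1, U3=1, U4=1, U5=1, giving Y=1. Observed 0.
Test 1: faults giving observed 0 are {U5 stuck-at-0}.
Only U5 stuck-at-0 is consistent with every test.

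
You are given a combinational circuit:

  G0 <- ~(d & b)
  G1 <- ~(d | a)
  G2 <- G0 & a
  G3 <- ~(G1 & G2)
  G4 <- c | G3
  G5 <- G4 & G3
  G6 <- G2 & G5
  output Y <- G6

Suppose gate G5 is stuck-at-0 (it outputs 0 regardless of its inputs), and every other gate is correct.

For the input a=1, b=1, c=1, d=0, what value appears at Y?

0

Propagate with G5 forced: G0=1, G1=0, G2=1, G3=1, G4=1, G5=0 [stuck-at-0], G6=0.
So Y = 0. (Without the fault it would be 1.)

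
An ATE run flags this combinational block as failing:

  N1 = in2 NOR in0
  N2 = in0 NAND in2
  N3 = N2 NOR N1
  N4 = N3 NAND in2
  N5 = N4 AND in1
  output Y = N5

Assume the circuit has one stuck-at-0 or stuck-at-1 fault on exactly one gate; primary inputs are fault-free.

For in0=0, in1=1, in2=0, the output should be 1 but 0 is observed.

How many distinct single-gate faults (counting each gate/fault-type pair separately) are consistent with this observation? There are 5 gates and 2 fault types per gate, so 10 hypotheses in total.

2

Fault-free: N1=1, N2=1, N3=0, N4=1, N5=1 → 1. Observed 0.
  N1 stuck-at-0: output 1 ✗
  N1 stuck-at-1: output 1 ✗
  N2 stuck-at-0: output 1 ✗
  N2 stuck-at-1: output 1 ✗
  N3 stuck-at-0: output 1 ✗
  N3 stuck-at-1: output 1 ✗
  N4 stuck-at-0: output 0 ✓
  N4 stuck-at-1: output 1 ✗
  N5 stuck-at-0: output 0 ✓
  N5 stuck-at-1: output 1 ✗
Consistent faults: {N4 stuck-at-0, N5 stuck-at-0} — 2 in all.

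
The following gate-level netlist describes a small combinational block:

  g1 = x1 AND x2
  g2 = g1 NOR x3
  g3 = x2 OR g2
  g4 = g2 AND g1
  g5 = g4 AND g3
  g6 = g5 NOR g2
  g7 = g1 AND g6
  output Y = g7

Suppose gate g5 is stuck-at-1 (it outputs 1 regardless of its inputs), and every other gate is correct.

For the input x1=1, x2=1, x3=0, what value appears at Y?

Propagate with g5 forced: g1=1, g2=0, g3=1, g4=0, g5=1 [stuck-at-1], g6=0, g7=0.
So Y = 0. (Without the fault it would be 1.)

0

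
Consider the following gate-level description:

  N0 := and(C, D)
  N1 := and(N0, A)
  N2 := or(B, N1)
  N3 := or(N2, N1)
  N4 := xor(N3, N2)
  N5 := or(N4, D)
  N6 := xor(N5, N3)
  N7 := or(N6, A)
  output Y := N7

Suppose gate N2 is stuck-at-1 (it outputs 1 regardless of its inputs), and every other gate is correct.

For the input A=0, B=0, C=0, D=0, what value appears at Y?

1

Propagate with N2 forced: N0=0, N1=0, N2=1 [stuck-at-1], N3=1, N4=0, N5=0, N6=1, N7=1.
So Y = 1. (Without the fault it would be 0.)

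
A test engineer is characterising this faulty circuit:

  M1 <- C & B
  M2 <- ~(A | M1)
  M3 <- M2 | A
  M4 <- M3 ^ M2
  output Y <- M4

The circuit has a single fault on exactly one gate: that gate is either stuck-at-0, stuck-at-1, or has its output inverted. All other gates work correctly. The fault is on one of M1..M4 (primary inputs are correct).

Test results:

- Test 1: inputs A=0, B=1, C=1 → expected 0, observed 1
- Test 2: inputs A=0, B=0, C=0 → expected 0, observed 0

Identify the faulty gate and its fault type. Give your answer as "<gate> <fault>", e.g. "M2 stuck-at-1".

M3 stuck-at-1

Fault-free values for test 1 (A=0, B=1, C=1): M1=1, M2=0, M3=0, M4=0, giving Y=0. Observed 1.
Test 1: faults giving observed 1 are {M3 stuck-at-1, M3 inverted output, M4 stuck-at-1, M4 inverted output}.
Test 2 (A=0, B=0, C=0): fault-free M1=0, M2=1, M3=1, M4=0 → 0; observed 0. Eliminates M3 inverted output, M4 stuck-at-1, M4 inverted output.
Only M3 stuck-at-1 is consistent with every test.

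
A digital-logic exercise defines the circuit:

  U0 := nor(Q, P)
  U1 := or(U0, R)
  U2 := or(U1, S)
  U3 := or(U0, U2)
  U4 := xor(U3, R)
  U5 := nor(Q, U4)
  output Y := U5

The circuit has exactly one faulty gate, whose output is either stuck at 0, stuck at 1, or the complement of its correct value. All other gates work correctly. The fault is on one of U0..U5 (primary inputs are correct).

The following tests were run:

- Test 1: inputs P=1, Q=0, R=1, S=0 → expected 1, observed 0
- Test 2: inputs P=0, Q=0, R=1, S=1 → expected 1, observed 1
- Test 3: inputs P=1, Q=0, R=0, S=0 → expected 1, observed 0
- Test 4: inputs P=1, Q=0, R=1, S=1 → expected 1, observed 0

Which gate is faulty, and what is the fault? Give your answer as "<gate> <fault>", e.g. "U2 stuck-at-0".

U2 inverted output

Fault-free values for test 1 (P=1, Q=0, R=1, S=0): U0=0, U1=1, U2=1, U3=1, U4=0, U5=1, giving Y=1. Observed 0.
Test 1: faults giving observed 0 are {U1 stuck-at-0, U1 inverted output, U2 stuck-at-0, U2 inverted output, U3 stuck-at-0, U3 inverted output, U4 stuck-at-1, U4 inverted output, U5 stuck-at-0, U5 inverted output}.
Test 2 (P=0, Q=0, R=1, S=1): fault-free U0=1, U1=1, U2=1, U3=1, U4=0, U5=1 → 1; observed 1. Eliminates U3 stuck-at-0, U3 inverted output, U4 stuck-at-1, U4 inverted output, U5 stuck-at-0, U5 inverted output.
Test 3 (P=1, Q=0, R=0, S=0): fault-free U0=0, U1=0, U2=0, U3=0, U4=0, U5=1 → 1; observed 0. Eliminates U1 stuck-at-0, U2 stuck-at-0.
Test 4 (P=1, Q=0, R=1, S=1): fault-free U0=0, U1=1, U2=1, U3=1, U4=0, U5=1 → 1; observed 0. Eliminates U1 inverted output.
Only U2 inverted output is consistent with every test.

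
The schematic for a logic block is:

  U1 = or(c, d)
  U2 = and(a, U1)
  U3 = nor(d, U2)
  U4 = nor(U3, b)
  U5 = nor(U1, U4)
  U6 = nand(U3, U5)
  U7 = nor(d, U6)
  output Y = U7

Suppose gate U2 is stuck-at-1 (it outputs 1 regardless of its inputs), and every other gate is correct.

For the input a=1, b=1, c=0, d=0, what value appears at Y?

Propagate with U2 forced: U1=0, U2=1 [stuck-at-1], U3=0, U4=0, U5=1, U6=1, U7=0.
So Y = 0. (Without the fault it would be 1.)

0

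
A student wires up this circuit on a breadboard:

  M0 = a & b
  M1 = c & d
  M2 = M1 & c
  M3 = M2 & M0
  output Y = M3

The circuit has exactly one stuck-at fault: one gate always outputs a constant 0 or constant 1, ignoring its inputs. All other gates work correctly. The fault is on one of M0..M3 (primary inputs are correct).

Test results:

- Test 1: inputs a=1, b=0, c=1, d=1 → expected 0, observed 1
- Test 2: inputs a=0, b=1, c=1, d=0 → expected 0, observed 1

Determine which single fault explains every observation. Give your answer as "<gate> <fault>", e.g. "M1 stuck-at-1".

Fault-free values for test 1 (a=1, b=0, c=1, d=1): M0=0, M1=1, M2=1, M3=0, giving Y=0. Observed 1.
Test 1: faults giving observed 1 are {M0 stuck-at-1, M3 stuck-at-1}.
Test 2 (a=0, b=1, c=1, d=0): fault-free M0=0, M1=0, M2=0, M3=0 → 0; observed 1. Eliminates M0 stuck-at-1.
Only M3 stuck-at-1 is consistent with every test.

M3 stuck-at-1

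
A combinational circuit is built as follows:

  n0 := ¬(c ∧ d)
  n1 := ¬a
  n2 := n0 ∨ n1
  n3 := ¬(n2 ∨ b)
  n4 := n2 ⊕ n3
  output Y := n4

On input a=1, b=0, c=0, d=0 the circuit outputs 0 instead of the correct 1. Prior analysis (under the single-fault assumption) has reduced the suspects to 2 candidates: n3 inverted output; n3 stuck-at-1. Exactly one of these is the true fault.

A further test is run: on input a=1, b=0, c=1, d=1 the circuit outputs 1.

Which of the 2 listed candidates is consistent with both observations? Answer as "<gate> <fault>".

Evaluate each candidate on input a=1, b=0, c=1, d=1:
  n3 inverted output: n0=0, n1=0, n2=0, n3=0 [inverted output], n4=0 → 0 — eliminated
  n3 stuck-at-1: n0=0, n1=0, n2=0, n3=1 [stuck-at-1], n4=1 → 1 — matches
Only n3 stuck-at-1 reproduces the observed 1.

n3 stuck-at-1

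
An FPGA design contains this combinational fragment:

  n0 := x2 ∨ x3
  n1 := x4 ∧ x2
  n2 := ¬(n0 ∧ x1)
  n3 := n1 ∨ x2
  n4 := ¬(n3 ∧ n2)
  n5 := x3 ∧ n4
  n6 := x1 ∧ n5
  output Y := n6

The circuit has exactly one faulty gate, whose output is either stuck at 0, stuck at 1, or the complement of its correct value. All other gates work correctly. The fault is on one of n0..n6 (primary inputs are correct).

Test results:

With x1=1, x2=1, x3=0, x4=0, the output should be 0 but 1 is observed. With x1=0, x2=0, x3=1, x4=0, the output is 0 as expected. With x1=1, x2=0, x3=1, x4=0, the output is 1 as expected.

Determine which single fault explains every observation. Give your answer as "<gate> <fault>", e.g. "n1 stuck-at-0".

n5 stuck-at-1

Fault-free values for test 1 (x1=1, x2=1, x3=0, x4=0): n0=1, n1=0, n2=0, n3=1, n4=1, n5=0, n6=0, giving Y=0. Observed 1.
Test 1: faults giving observed 1 are {n5 stuck-at-1, n5 inverted output, n6 stuck-at-1, n6 inverted output}.
Test 2 (x1=0, x2=0, x3=1, x4=0): fault-free n0=1, n1=0, n2=1, n3=0, n4=1, n5=1, n6=0 → 0; observed 0. Eliminates n6 stuck-at-1, n6 inverted output.
Test 3 (x1=1, x2=0, x3=1, x4=0): fault-free n0=1, n1=0, n2=0, n3=0, n4=1, n5=1, n6=1 → 1; observed 1. Eliminates n5 inverted output.
Only n5 stuck-at-1 is consistent with every test.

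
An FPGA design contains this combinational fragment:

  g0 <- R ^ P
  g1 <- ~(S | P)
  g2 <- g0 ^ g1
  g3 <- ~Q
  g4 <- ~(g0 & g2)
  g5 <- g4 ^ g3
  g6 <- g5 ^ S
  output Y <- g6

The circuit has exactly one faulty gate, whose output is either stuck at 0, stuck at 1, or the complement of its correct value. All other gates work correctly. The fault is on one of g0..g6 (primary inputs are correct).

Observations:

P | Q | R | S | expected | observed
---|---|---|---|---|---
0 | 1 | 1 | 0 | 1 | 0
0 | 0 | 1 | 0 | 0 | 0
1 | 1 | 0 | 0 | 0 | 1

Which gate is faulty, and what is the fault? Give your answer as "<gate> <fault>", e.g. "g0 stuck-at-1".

Fault-free values for test 1 (P=0, Q=1, R=1, S=0): g0=1, g1=1, g2=0, g3=0, g4=1, g5=1, g6=1, giving Y=1. Observed 0.
Test 1: faults giving observed 0 are {g1 stuck-at-0, g1 inverted output, g2 stuck-at-1, g2 inverted output, g3 stuck-at-1, g3 inverted output, g4 stuck-at-0, g4 inverted output, g5 stuck-at-0, g5 inverted output, g6 stuck-at-0, g6 inverted output}.
Test 2 (P=0, Q=0, R=1, S=0): fault-free g0=1, g1=1, g2=0, g3=1, g4=1, g5=0, g6=0 → 0; observed 0. Eliminates g1 stuck-at-0, g1 inverted output, g2 stuck-at-1, g2 inverted output, g3 inverted output, g4 stuck-at-0, g4 inverted output, g5 inverted output, g6 inverted output.
Test 3 (P=1, Q=1, R=0, S=0): fault-free g0=1, g1=0, g2=1, g3=0, g4=0, g5=0, g6=0 → 0; observed 1. Eliminates g5 stuck-at-0, g6 stuck-at-0.
Only g3 stuck-at-1 is consistent with every test.

g3 stuck-at-1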